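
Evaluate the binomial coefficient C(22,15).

C(22,15) = C(22,7) by symmetry.
C(22,7) = (22·21·20·19·18·17·16) / 7! = 859541760 / 5040 = 170544.

170544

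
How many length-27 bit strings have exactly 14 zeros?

Choose the 14 positions: C(27,14) = 20058300.

20058300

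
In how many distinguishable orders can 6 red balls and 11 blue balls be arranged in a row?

12376

Choose positions for the red balls: C(17,6) = 12376.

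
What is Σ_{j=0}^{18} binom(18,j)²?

By Vandermonde's identity, Σ C(18,j)² = C(36,18) = 9075135300.

9075135300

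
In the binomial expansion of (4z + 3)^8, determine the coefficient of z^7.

393216

The general term is C(8,j)·(4z)^j·(3)^(8-j); the z^7 term has j = 7.
C(8,7) = 8.
Coefficient = C(8,7) · 4^7 · 3^1 = 8 · 16384 · 3 = 393216.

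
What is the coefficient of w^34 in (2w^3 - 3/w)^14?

3354624

General term: C(14,j)·(2w^3)^j·(-3/w)^(14-j), with w-exponent 3j − 1(14−j) = 4j − 14.
Set 4j − 14 = 34: j = 12.
C(14,12) = 91; 2^12 = 4096; (-3)^2 = 9.
Coefficient = 91 · 4096 · 9 = 3354624.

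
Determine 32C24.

10518300

C(32,24) = C(32,8) by symmetry.
C(32,8) = (32·31·30·29·28·27·26·25) / 8! = 424097856000 / 40320 = 10518300.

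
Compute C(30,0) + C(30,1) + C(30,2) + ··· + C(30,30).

The entries of row 30 sum to 2^30 = 1073741824.

1073741824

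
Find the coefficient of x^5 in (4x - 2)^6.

-12288

The general term is C(6,j)·(4x)^j·(-2)^(6-j); the x^5 term has j = 5.
C(6,5) = 6.
Coefficient = C(6,5) · 4^5 · (-2)^1 = 6 · 1024 · (-2) = -12288.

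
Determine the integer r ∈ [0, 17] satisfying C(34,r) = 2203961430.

16

C(34,r) increases on 0 ≤ r ≤ 17. C(34,15) = 1855967520 and C(34,16) = 2203961430, so r = 16.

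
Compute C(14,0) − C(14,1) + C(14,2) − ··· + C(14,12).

13

The partial alternating sum Σ_{k=0}^{12} (−1)^k C(14,k) = (−1)^12 C(13,12) = 13.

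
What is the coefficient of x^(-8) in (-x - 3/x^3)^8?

5670

General term: C(8,j)·(-x)^j·(-3/x^3)^(8-j), with x-exponent 1j − 3(8−j) = 4j − 24.
Set 4j − 24 = -8: j = 4.
C(8,4) = 70; (-1)^4 = 1; (-3)^4 = 81.
Coefficient = 70 · 1 · 81 = 5670.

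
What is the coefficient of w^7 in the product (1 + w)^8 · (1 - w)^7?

-35

Coefficient of w^7 = Σ_{j} C(8,j)·1^j·C(7,7-j)·(-1)^(7-j) for j from 0 to 7.
= (-1) + 56 + (-588) + 1960 + (-2450) + 1176 + (-196) + 8 = -35.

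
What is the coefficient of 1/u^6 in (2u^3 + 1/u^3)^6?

60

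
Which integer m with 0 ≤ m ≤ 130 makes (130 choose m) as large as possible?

C(130,m) is maximized at m = 130/2 = 65.

65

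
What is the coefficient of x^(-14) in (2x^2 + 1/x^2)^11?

220

General term: C(11,j)·(2x^2)^j·(1/x^2)^(11-j), with x-exponent 2j − 2(11−j) = 4j − 22.
Set 4j − 22 = -14: j = 2.
C(11,2) = 55; 2^2 = 4; 1^9 = 1.
Coefficient = 55 · 4 · 1 = 220.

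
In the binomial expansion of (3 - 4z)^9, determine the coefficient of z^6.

9289728

The general term is C(9,j)·(3)^j·(-4z)^(9-j); the z^6 term has j = 3.
C(9,3) = 84.
Coefficient = C(9,3) · 3^3 · (-4)^6 = 84 · 27 · 4096 = 9289728.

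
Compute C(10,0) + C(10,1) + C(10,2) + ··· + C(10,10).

The entries of row 10 sum to 2^10 = 1024.

1024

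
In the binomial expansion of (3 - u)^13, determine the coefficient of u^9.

The general term is C(13,j)·(3)^j·(-u)^(13-j); the u^9 term has j = 4.
C(13,4) = 715.
Coefficient = C(13,4) · 3^4 · (-1)^9 = 715 · 81 · (-1) = -57915.

-57915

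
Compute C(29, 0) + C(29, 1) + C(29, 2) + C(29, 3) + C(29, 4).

1 + 29 + 406 + 3654 + 23751 = 27841.

27841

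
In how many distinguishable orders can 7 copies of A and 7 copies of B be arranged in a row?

3432

Choose positions for the A's: C(14,7) = 3432.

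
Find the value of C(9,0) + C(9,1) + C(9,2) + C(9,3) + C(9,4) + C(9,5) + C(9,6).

466

1 + 9 + 36 + 84 + 126 + 126 + 84 = 466.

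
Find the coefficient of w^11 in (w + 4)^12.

48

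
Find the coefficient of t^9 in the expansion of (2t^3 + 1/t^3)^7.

672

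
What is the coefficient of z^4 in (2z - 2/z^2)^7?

General term: C(7,j)·(2z)^j·(-2/z^2)^(7-j), with z-exponent 1j − 2(7−j) = 3j − 14.
Set 3j − 14 = 4: j = 6.
C(7,6) = 7; 2^6 = 64; (-2)^1 = -2.
Coefficient = 7 · 64 · (-2) = -896.

-896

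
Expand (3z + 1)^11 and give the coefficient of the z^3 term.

The general term is C(11,j)·(3z)^j·(1)^(11-j); the z^3 term has j = 3.
C(11,3) = 165.
Coefficient = C(11,3) · 3^3 = 165 · 27 = 4455.

4455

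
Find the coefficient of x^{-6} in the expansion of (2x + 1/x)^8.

General term: C(8,j)·(2x)^j·(1/x)^(8-j), with x-exponent 1j − 1(8−j) = 2j − 8.
Set 2j − 8 = -6: j = 1.
C(8,1) = 8; 2^1 = 2; 1^7 = 1.
Coefficient = 8 · 2 · 1 = 16.

16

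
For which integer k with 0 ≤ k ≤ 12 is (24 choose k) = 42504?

C(24,k) increases on 0 ≤ k ≤ 12. C(24,4) = 10626 and C(24,5) = 42504, so k = 5.

5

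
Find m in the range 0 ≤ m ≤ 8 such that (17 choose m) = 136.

C(17,m) increases on 0 ≤ m ≤ 8. C(17,1) = 17 and C(17,2) = 136, so m = 2.

2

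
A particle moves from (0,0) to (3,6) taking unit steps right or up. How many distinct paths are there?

Each path is a sequence of 9 steps with 3 rights: C(9,3) = 84.

84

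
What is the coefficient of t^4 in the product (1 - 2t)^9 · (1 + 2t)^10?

Coefficient of t^4 = Σ_{j} C(9,j)·(-2)^j·C(10,4-j)·2^(4-j) for j from 0 to 4.
= 3360 + (-17280) + 25920 + (-13440) + 2016 = 576.

576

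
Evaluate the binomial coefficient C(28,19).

6906900

C(28,19) = C(28,9) by symmetry.
C(28,9) = (28·27·26·25·24·23·22·21·20) / 9! = 2506375872000 / 362880 = 6906900.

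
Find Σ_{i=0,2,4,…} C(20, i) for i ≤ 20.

524288

Even-i terms of row 20 sum to 2^19 = 524288.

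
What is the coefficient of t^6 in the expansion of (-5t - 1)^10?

3281250

The general term is C(10,j)·(-5t)^j·(-1)^(10-j); the t^6 term has j = 6.
C(10,6) = 210.
Coefficient = C(10,6) · (-5)^6 = 210 · 15625 = 3281250.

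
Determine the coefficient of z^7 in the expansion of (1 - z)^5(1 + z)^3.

Coefficient of z^7 = Σ_{j} C(5,j)·(-1)^j·C(3,7-j)·1^(7-j) for j from 4 to 5.
= 5 + (-3) = 2.

2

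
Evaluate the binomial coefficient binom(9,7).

36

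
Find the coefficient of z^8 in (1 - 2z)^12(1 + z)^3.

Coefficient of z^8 = Σ_{j} C(12,j)·(-2)^j·C(3,8-j)·1^(8-j) for j from 5 to 8.
= (-25344) + 177408 + (-304128) + 126720 = -25344.

-25344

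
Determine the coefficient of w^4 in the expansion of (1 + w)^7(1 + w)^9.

Coefficient of w^4 = Σ_{j} C(7,j)·C(9,4-j) for j from 0 to 4.
= 126 + 588 + 756 + 315 + 35 = 1820.

1820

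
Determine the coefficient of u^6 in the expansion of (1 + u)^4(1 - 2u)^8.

Coefficient of u^6 = Σ_{j} C(4,j)·1^j·C(8,6-j)·(-2)^(6-j) for j from 0 to 4.
= 1792 + (-7168) + 6720 + (-1792) + 112 = -336.

-336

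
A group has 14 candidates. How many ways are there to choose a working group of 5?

This is C(14,5) = 2002.

2002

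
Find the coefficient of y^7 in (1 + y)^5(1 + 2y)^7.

Coefficient of y^7 = Σ_{j} C(5,j)·1^j·C(7,7-j)·2^(7-j) for j from 0 to 5.
= 128 + 2240 + 6720 + 5600 + 1400 + 84 = 16172.

16172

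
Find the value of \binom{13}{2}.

78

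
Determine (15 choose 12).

455

C(15,12) = C(15,3) by symmetry.
C(15,3) = (15·14·13) / 3! = 2730 / 6 = 455.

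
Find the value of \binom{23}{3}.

C(23,3) = (23·22·21) / 3! = 10626 / 6 = 1771.

1771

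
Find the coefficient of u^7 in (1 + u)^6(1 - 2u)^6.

252

Coefficient of u^7 = Σ_{j} C(6,j)·1^j·C(6,7-j)·(-2)^(7-j) for j from 1 to 6.
= 384 + (-2880) + 4800 + (-2400) + 360 + (-12) = 252.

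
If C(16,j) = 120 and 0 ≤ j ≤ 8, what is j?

C(16,j) increases on 0 ≤ j ≤ 8. C(16,1) = 16 and C(16,2) = 120, so j = 2.

2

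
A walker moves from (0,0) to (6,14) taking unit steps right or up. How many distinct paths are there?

Each path is a sequence of 20 steps with 6 rights: C(20,6) = 38760.

38760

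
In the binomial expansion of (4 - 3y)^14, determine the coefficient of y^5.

-127529385984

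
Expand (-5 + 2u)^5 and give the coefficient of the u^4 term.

-400

The general term is C(5,j)·(-5)^j·(2u)^(5-j); the u^4 term has j = 1.
C(5,1) = 5.
Coefficient = C(5,1) · (-5)^1 · 2^4 = 5 · (-5) · 16 = -400.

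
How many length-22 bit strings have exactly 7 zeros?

170544

Choose the 7 positions: C(22,7) = 170544.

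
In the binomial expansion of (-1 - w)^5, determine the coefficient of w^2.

The general term is C(5,j)·(-1)^j·(-w)^(5-j); the w^2 term has j = 3.
C(5,3) = 10.
Coefficient = C(5,3) · (-1)^3 = 10 · (-1) = -10.

-10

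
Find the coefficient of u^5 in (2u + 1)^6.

192

The general term is C(6,j)·(2u)^j·(1)^(6-j); the u^5 term has j = 5.
C(6,5) = 6.
Coefficient = C(6,5) · 2^5 = 6 · 32 = 192.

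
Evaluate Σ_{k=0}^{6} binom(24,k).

1 + 24 + 276 + 2024 + 10626 + 42504 + 134596 = 190051.

190051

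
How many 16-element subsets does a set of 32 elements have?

C(32,16) = (32·31·30·29·28·27·26·25·24·23·22·21·20·19·18·17) / 16! = 12576278705767096320000 / 20922789888000 = 601080390.

601080390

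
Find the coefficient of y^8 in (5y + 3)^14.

855151171875

The general term is C(14,j)·(5y)^j·(3)^(14-j); the y^8 term has j = 8.
C(14,8) = 3003.
Coefficient = C(14,8) · 5^8 · 3^6 = 3003 · 390625 · 729 = 855151171875.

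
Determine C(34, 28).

1344904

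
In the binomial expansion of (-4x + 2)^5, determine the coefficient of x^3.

The general term is C(5,j)·(-4x)^j·(2)^(5-j); the x^3 term has j = 3.
C(5,3) = 10.
Coefficient = C(5,3) · (-4)^3 · 2^2 = 10 · (-64) · 4 = -2560.

-2560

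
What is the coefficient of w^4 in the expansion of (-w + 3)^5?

The general term is C(5,j)·(-w)^j·(3)^(5-j); the w^4 term has j = 4.
C(5,4) = 5.
Coefficient = C(5,4) · 3^1 = 5 · 3 = 15.

15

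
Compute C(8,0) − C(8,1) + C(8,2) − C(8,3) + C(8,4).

The partial alternating sum Σ_{k=0}^{4} (−1)^k C(8,k) = (−1)^4 C(7,4) = 35.

35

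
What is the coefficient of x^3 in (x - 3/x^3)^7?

General term: C(7,j)·(x)^j·(-3/x^3)^(7-j), with x-exponent 1j − 3(7−j) = 4j − 21.
Set 4j − 21 = 3: j = 6.
C(7,6) = 7; 1^6 = 1; (-3)^1 = -3.
Coefficient = 7 · 1 · (-3) = -21.

-21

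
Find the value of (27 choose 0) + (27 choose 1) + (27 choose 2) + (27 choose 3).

1 + 27 + 351 + 2925 = 3304.

3304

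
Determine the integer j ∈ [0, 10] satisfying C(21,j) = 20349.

5

C(21,j) increases on 0 ≤ j ≤ 10. C(21,4) = 5985 and C(21,5) = 20349, so j = 5.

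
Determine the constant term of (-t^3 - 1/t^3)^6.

20

General term: C(6,j)·(-t^3)^j·(-1/t^3)^(6-j), with t-exponent 3j − 3(6−j) = 6j − 18.
Set 6j − 18 = 0: j = 3.
C(6,3) = 20; (-1)^3 = -1; (-1)^3 = -1.
Coefficient = 20 · (-1) · (-1) = 20.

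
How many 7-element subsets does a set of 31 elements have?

2629575

C(31,7) = (31·30·29·28·27·26·25) / 7! = 13253058000 / 5040 = 2629575.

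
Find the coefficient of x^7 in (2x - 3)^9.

41472

The general term is C(9,j)·(2x)^j·(-3)^(9-j); the x^7 term has j = 7.
C(9,7) = 36.
Coefficient = C(9,7) · 2^7 · (-3)^2 = 36 · 128 · 9 = 41472.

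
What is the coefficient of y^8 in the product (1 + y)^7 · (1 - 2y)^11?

8646

Coefficient of y^8 = Σ_{j} C(7,j)·1^j·C(11,8-j)·(-2)^(8-j) for j from 0 to 7.
= 42240 + (-295680) + 620928 + (-517440) + 184800 + (-27720) + 1540 + (-22) = 8646.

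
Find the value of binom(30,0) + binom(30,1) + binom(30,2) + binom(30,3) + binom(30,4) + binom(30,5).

1 + 30 + 435 + 4060 + 27405 + 142506 = 174437.

174437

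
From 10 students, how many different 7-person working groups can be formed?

This is C(10,7) = 120.

120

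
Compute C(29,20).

10015005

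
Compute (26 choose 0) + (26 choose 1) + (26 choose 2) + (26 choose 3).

2952

1 + 26 + 325 + 2600 = 2952.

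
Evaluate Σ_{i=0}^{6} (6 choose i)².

By Vandermonde's identity, Σ C(6,i)² = C(12,6) = 924.

924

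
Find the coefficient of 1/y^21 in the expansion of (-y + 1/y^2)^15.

-455

General term: C(15,j)·(-y)^j·(1/y^2)^(15-j), with y-exponent 1j − 2(15−j) = 3j − 30.
Set 3j − 30 = -21: j = 3.
C(15,3) = 455; (-1)^3 = -1; 1^12 = 1.
Coefficient = 455 · (-1) · 1 = -455.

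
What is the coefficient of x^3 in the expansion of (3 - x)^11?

-1082565

The general term is C(11,j)·(3)^j·(-x)^(11-j); the x^3 term has j = 8.
C(11,8) = 165.
Coefficient = C(11,8) · 3^8 · (-1)^3 = 165 · 6561 · (-1) = -1082565.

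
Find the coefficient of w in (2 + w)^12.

The general term is C(12,j)·(2)^j·(w)^(12-j); the w^1 term has j = 11.
C(12,11) = 12.
Coefficient = C(12,11) · 2^11 = 12 · 2048 = 24576.

24576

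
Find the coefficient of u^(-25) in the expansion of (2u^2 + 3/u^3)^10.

General term: C(10,j)·(2u^2)^j·(3/u^3)^(10-j), with u-exponent 2j − 3(10−j) = 5j − 30.
Set 5j − 30 = -25: j = 1.
C(10,1) = 10; 2^1 = 2; 3^9 = 19683.
Coefficient = 10 · 2 · 19683 = 393660.

393660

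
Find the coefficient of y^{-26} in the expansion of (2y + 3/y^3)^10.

393660

General term: C(10,j)·(2y)^j·(3/y^3)^(10-j), with y-exponent 1j − 3(10−j) = 4j − 30.
Set 4j − 30 = -26: j = 1.
C(10,1) = 10; 2^1 = 2; 3^9 = 19683.
Coefficient = 10 · 2 · 19683 = 393660.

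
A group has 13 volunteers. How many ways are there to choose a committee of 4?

715

This is C(13,4) = 715.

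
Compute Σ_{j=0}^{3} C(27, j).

3304

1 + 27 + 351 + 2925 = 3304.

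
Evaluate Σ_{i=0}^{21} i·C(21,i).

Differentiating (1+x)^21 and setting x=1: Σ i·C(21,i) = 21·2^20 = 22020096.

22020096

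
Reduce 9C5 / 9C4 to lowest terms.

1

C(n,k+1)/C(n,k) = (n−k)/(k+1) = (9−4)/(4+1) = 5/5 = 1.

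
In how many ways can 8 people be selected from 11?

This is C(11,8) = 165.

165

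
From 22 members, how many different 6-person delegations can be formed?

This is C(22,6) = 74613.

74613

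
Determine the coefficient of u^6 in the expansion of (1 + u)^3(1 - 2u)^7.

Coefficient of u^6 = Σ_{j} C(3,j)·1^j·C(7,6-j)·(-2)^(6-j) for j from 0 to 3.
= 448 + (-2016) + 1680 + (-280) = -168.

-168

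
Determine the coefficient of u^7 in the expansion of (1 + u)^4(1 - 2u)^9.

96

Coefficient of u^7 = Σ_{j} C(4,j)·1^j·C(9,7-j)·(-2)^(7-j) for j from 0 to 4.
= (-4608) + 21504 + (-24192) + 8064 + (-672) = 96.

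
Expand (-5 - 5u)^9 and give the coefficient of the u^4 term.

The general term is C(9,j)·(-5)^j·(-5u)^(9-j); the u^4 term has j = 5.
C(9,5) = 126.
Coefficient = C(9,5) · (-5)^5 · (-5)^4 = 126 · (-3125) · 625 = -246093750.

-246093750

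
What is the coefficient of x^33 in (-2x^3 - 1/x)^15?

-1863680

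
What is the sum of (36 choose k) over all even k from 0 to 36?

Half of (1+1)^36 + (1−1)^36 gives the even-index sum: 2^35 = 34359738368.

34359738368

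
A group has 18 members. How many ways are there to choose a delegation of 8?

This is C(18,8) = 43758.

43758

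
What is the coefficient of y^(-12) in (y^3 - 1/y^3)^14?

-2002

General term: C(14,j)·(y^3)^j·(-1/y^3)^(14-j), with y-exponent 3j − 3(14−j) = 6j − 42.
Set 6j − 42 = -12: j = 5.
C(14,5) = 2002; 1^5 = 1; (-1)^9 = -1.
Coefficient = 2002 · 1 · (-1) = -2002.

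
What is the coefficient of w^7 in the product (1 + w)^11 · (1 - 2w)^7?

510

Coefficient of w^7 = Σ_{j} C(11,j)·1^j·C(7,7-j)·(-2)^(7-j) for j from 0 to 7.
= (-128) + 4928 + (-36960) + 92400 + (-92400) + 38808 + (-6468) + 330 = 510.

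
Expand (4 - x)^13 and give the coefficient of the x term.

-218103808

The general term is C(13,j)·(4)^j·(-x)^(13-j); the x^1 term has j = 12.
C(13,12) = 13.
Coefficient = C(13,12) · 4^12 · (-1)^1 = 13 · 16777216 · (-1) = -218103808.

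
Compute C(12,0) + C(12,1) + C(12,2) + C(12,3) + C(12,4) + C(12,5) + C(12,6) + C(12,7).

1 + 12 + 66 + 220 + 495 + 792 + 924 + 792 = 3302.

3302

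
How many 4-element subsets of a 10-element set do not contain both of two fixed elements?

All 4-subsets: C(10,4) = 210. Those containing both fixed elements: C(8,2) = 28.
210 − 28 = 182.

182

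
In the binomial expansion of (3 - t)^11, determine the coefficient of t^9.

-495

The general term is C(11,j)·(3)^j·(-t)^(11-j); the t^9 term has j = 2.
C(11,2) = 55.
Coefficient = C(11,2) · 3^2 · (-1)^9 = 55 · 9 · (-1) = -495.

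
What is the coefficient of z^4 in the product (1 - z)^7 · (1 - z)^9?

Coefficient of z^4 = Σ_{j} C(7,j)·(-1)^j·C(9,4-j)·(-1)^(4-j) for j from 0 to 4.
= 126 + 588 + 756 + 315 + 35 = 1820.

1820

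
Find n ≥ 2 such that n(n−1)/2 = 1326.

52

n(n−1)/2 = 1326 ⇒ n(n−1) = 2652. Since 52·51 = 2652, n = 52.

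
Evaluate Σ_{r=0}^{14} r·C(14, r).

Since r·C(14,r) = 14·C(13,r−1), the sum is 14·2^13 = 14·8192 = 114688.

114688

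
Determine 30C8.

5852925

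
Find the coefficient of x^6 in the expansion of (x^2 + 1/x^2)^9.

General term: C(9,j)·(x^2)^j·(1/x^2)^(9-j), with x-exponent 2j − 2(9−j) = 4j − 18.
Set 4j − 18 = 6: j = 6.
C(9,6) = 84; 1^6 = 1; 1^3 = 1.
Coefficient = 84 · 1 · 1 = 84.

84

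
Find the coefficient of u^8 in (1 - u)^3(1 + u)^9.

Coefficient of u^8 = Σ_{j} C(3,j)·(-1)^j·C(9,8-j)·1^(8-j) for j from 0 to 3.
= 9 + (-108) + 252 + (-126) = 27.

27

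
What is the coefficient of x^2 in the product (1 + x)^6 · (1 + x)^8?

(1 + x)^6(1 + x)^8 = (1 + x)^14, so the coefficient of x^2 is C(14,2)·1^2 = 91·1 = 91.

91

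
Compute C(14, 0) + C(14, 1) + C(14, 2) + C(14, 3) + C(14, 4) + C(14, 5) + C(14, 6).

6476

1 + 14 + 91 + 364 + 1001 + 2002 + 3003 = 6476.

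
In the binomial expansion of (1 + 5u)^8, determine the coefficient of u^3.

7000

The general term is C(8,j)·(1)^j·(5u)^(8-j); the u^3 term has j = 5.
C(8,5) = 56.
Coefficient = C(8,5) · 5^3 = 56 · 125 = 7000.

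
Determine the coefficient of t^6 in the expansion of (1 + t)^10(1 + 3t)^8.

Coefficient of t^6 = Σ_{j} C(10,j)·1^j·C(8,6-j)·3^(6-j) for j from 0 to 6.
= 20412 + 136080 + 255150 + 181440 + 52920 + 6048 + 210 = 652260.

652260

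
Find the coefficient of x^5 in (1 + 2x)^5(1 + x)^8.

Coefficient of x^5 = Σ_{j} C(5,j)·2^j·C(8,5-j)·1^(5-j) for j from 0 to 5.
= 56 + 700 + 2240 + 2240 + 640 + 32 = 5908.

5908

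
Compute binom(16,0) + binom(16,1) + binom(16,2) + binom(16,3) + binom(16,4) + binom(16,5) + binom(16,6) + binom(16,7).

26333

1 + 16 + 120 + 560 + 1820 + 4368 + 8008 + 11440 = 26333.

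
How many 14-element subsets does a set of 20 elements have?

38760

C(20,14) = C(20,6) by symmetry.
C(20,6) = (20·19·18·17·16·15) / 6! = 27907200 / 720 = 38760.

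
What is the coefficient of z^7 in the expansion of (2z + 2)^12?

3244032

The general term is C(12,j)·(2z)^j·(2)^(12-j); the z^7 term has j = 7.
C(12,7) = 792.
Coefficient = C(12,7) · 2^7 · 2^5 = 792 · 128 · 32 = 3244032.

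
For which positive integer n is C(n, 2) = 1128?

n(n−1)/2 = 1128 ⇒ n(n−1) = 2256. Since 48·47 = 2256, n = 48.

48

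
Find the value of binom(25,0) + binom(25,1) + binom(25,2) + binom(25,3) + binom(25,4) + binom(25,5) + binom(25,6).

245506

1 + 25 + 300 + 2300 + 12650 + 53130 + 177100 = 245506.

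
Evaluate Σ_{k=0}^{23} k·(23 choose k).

Differentiating (1+x)^23 and setting x=1: Σ k·C(23,k) = 23·2^22 = 96468992.

96468992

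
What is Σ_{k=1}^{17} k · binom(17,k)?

1114112

Differentiating (1+x)^17 and setting x=1: Σ k·C(17,k) = 17·2^16 = 1114112.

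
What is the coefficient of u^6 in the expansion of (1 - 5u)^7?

The general term is C(7,j)·(1)^j·(-5u)^(7-j); the u^6 term has j = 1.
C(7,1) = 7.
Coefficient = C(7,1) · (-5)^6 = 7 · 15625 = 109375.

109375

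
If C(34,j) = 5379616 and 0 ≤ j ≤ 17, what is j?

7

C(34,j) increases on 0 ≤ j ≤ 17. C(34,6) = 1344904 and C(34,7) = 5379616, so j = 7.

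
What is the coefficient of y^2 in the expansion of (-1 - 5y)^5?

The general term is C(5,j)·(-1)^j·(-5y)^(5-j); the y^2 term has j = 3.
C(5,3) = 10.
Coefficient = C(5,3) · (-1)^3 · (-5)^2 = 10 · (-1) · 25 = -250.

-250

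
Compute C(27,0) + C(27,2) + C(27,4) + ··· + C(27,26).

67108864

Half of (1+1)^27 + (1−1)^27 gives the even-index sum: 2^26 = 67108864.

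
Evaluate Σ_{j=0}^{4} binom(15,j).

1941

1 + 15 + 105 + 455 + 1365 = 1941.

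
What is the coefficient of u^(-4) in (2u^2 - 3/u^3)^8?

General term: C(8,j)·(2u^2)^j·(-3/u^3)^(8-j), with u-exponent 2j − 3(8−j) = 5j − 24.
Set 5j − 24 = -4: j = 4.
C(8,4) = 70; 2^4 = 16; (-3)^4 = 81.
Coefficient = 70 · 16 · 81 = 90720.

90720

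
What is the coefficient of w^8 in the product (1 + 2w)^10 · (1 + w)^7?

Coefficient of w^8 = Σ_{j} C(10,j)·2^j·C(7,8-j)·1^(8-j) for j from 1 to 8.
= 20 + 1260 + 20160 + 117600 + 282240 + 282240 + 107520 + 11520 = 822560.

822560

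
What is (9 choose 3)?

84

C(9,3) = (9·8·7) / 3! = 504 / 6 = 84.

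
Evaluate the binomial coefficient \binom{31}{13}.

C(31,13) = (31·30·29·28·27·26·25·24·23·22·21·20·19) / 13! = 1284342188088960000 / 6227020800 = 206253075.

206253075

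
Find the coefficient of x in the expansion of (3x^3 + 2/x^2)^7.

15120

General term: C(7,j)·(3x^3)^j·(2/x^2)^(7-j), with x-exponent 3j − 2(7−j) = 5j − 14.
Set 5j − 14 = 1: j = 3.
C(7,3) = 35; 3^3 = 27; 2^4 = 16.
Coefficient = 35 · 27 · 16 = 15120.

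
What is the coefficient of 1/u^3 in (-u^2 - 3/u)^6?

1458

General term: C(6,j)·(-u^2)^j·(-3/u)^(6-j), with u-exponent 2j − 1(6−j) = 3j − 6.
Set 3j − 6 = -3: j = 1.
C(6,1) = 6; (-1)^1 = -1; (-3)^5 = -243.
Coefficient = 6 · (-1) · (-243) = 1458.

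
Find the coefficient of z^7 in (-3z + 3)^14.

The general term is C(14,j)·(-3z)^j·(3)^(14-j); the z^7 term has j = 7.
C(14,7) = 3432.
Coefficient = C(14,7) · (-3)^7 · 3^7 = 3432 · (-2187) · 2187 = -16415149608.

-16415149608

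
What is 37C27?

C(37,27) = C(37,10) by symmetry.
C(37,10) = (37·36·35·34·33·32·31·30·29·28) / 10! = 1264020397516800 / 3628800 = 348330136.

348330136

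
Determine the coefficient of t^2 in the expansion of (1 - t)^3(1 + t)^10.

Coefficient of t^2 = Σ_{j} C(3,j)·(-1)^j·C(10,2-j)·1^(2-j) for j from 0 to 2.
= 45 + (-30) + 3 = 18.

18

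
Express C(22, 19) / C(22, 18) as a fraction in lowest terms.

4/19

C(n,k+1)/C(n,k) = (n−k)/(k+1) = (22−18)/(18+1) = 4/19.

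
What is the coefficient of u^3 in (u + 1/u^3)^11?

55

General term: C(11,j)·(u)^j·(1/u^3)^(11-j), with u-exponent 1j − 3(11−j) = 4j − 33.
Set 4j − 33 = 3: j = 9.
C(11,9) = 55; 1^9 = 1; 1^2 = 1.
Coefficient = 55 · 1 · 1 = 55.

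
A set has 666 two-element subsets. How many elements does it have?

37

n(n−1)/2 = 666 ⇒ n(n−1) = 1332. Since 37·36 = 1332, n = 37.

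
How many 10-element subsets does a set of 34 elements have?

131128140

C(34,10) = (34·33·32·31·30·29·28·27·26·25) / 10! = 475837794432000 / 3628800 = 131128140.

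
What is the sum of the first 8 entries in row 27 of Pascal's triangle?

1 + 27 + 351 + 2925 + 17550 + 80730 + 296010 + 888030 = 1285624.

1285624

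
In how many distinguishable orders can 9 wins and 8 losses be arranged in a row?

24310

Choose positions for the wins: C(17,9) = 24310.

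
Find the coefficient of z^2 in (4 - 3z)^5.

The general term is C(5,j)·(4)^j·(-3z)^(5-j); the z^2 term has j = 3.
C(5,3) = 10.
Coefficient = C(5,3) · 4^3 · (-3)^2 = 10 · 64 · 9 = 5760.

5760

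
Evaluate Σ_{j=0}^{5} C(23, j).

1 + 23 + 253 + 1771 + 8855 + 33649 = 44552.

44552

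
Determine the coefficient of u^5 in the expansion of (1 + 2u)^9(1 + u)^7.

Coefficient of u^5 = Σ_{j} C(9,j)·2^j·C(7,5-j)·1^(5-j) for j from 0 to 5.
= 21 + 630 + 5040 + 14112 + 14112 + 4032 = 37947.

37947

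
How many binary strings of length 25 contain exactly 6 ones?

Choose the 6 positions: C(25,6) = 177100.

177100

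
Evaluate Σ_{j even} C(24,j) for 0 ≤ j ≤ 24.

Even-j terms of row 24 sum to 2^23 = 8388608.

8388608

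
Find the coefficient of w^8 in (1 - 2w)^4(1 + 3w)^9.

82377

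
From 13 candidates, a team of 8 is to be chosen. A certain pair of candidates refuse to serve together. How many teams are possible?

825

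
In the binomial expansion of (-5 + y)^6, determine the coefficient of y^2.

9375

The general term is C(6,j)·(-5)^j·(y)^(6-j); the y^2 term has j = 4.
C(6,4) = 15.
Coefficient = C(6,4) · (-5)^4 = 15 · 625 = 9375.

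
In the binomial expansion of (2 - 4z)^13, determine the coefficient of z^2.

The general term is C(13,j)·(2)^j·(-4z)^(13-j); the z^2 term has j = 11.
C(13,11) = 78.
Coefficient = C(13,11) · 2^11 · (-4)^2 = 78 · 2048 · 16 = 2555904.

2555904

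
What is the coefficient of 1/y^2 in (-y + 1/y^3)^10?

General term: C(10,j)·(-y)^j·(1/y^3)^(10-j), with y-exponent 1j − 3(10−j) = 4j − 30.
Set 4j − 30 = -2: j = 7.
C(10,7) = 120; (-1)^7 = -1; 1^3 = 1.
Coefficient = 120 · (-1) · 1 = -120.

-120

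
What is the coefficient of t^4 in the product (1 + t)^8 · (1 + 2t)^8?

8806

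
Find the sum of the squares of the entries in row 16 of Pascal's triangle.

601080390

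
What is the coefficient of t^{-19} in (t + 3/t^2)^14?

64481508

General term: C(14,j)·(t)^j·(3/t^2)^(14-j), with t-exponent 1j − 2(14−j) = 3j − 28.
Set 3j − 28 = -19: j = 3.
C(14,3) = 364; 1^3 = 1; 3^11 = 177147.
Coefficient = 364 · 1 · 177147 = 64481508.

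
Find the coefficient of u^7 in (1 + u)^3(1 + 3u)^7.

35640

Coefficient of u^7 = Σ_{j} C(3,j)·1^j·C(7,7-j)·3^(7-j) for j from 0 to 3.
= 2187 + 15309 + 15309 + 2835 = 35640.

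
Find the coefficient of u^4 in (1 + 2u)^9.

2016

The general term is C(9,j)·(1)^j·(2u)^(9-j); the u^4 term has j = 5.
C(9,5) = 126.
Coefficient = C(9,5) · 2^4 = 126 · 16 = 2016.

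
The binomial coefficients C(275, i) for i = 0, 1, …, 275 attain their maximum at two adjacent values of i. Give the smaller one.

For odd n = 275, C(275,i) peaks at i = (n−1)/2 and (n+1)/2; the smaller is 137.

137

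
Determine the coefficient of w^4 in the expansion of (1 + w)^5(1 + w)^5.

210

Coefficient of w^4 = Σ_{j} C(5,j)·C(5,4-j) for j from 0 to 4.
= 5 + 50 + 100 + 50 + 5 = 210.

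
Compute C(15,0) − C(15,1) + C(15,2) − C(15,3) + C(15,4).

The partial alternating sum Σ_{k=0}^{4} (−1)^k C(15,k) = (−1)^4 C(14,4) = 1001.

1001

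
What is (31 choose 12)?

C(31,12) = (31·30·29·28·27·26·25·24·23·22·21·20) / 12! = 67596957267840000 / 479001600 = 141120525.

141120525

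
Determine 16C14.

C(16,14) = C(16,2) by symmetry.
C(16,2) = (16·15) / 2! = 240 / 2 = 120.

120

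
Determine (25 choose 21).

12650

C(25,21) = C(25,4) by symmetry.
C(25,4) = (25·24·23·22) / 4! = 303600 / 24 = 12650.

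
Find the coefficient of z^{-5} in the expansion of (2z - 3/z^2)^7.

22680

General term: C(7,j)·(2z)^j·(-3/z^2)^(7-j), with z-exponent 1j − 2(7−j) = 3j − 14.
Set 3j − 14 = -5: j = 3.
C(7,3) = 35; 2^3 = 8; (-3)^4 = 81.
Coefficient = 35 · 8 · 81 = 22680.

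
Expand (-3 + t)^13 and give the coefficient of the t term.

6908733

The general term is C(13,j)·(-3)^j·(t)^(13-j); the t^1 term has j = 12.
C(13,12) = 13.
Coefficient = C(13,12) · (-3)^12 = 13 · 531441 = 6908733.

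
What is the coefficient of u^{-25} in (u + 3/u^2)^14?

22320522

General term: C(14,j)·(u)^j·(3/u^2)^(14-j), with u-exponent 1j − 2(14−j) = 3j − 28.
Set 3j − 28 = -25: j = 1.
C(14,1) = 14; 1^1 = 1; 3^13 = 1594323.
Coefficient = 14 · 1 · 1594323 = 22320522.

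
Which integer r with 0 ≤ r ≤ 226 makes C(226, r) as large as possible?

113

C(226,r) is maximized at r = 226/2 = 113.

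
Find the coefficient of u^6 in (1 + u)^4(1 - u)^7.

14

Coefficient of u^6 = Σ_{j} C(4,j)·1^j·C(7,6-j)·(-1)^(6-j) for j from 0 to 4.
= 7 + (-84) + 210 + (-140) + 21 = 14.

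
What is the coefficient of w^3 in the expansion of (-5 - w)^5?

-250

The general term is C(5,j)·(-5)^j·(-w)^(5-j); the w^3 term has j = 2.
C(5,2) = 10.
Coefficient = C(5,2) · (-5)^2 · (-1)^3 = 10 · 25 · (-1) = -250.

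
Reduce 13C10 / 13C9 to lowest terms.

C(n,k+1)/C(n,k) = (n−k)/(k+1) = (13−9)/(9+1) = 4/10 = 2/5.

2/5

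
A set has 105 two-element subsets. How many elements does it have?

15

n(n−1)/2 = 105 ⇒ n(n−1) = 210. Since 15·14 = 210, n = 15.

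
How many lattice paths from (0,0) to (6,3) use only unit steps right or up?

84

Each path is a sequence of 9 steps with 6 rights: C(9,6) = 84.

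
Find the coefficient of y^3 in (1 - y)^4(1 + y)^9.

-10

Coefficient of y^3 = Σ_{j} C(4,j)·(-1)^j·C(9,3-j)·1^(3-j) for j from 0 to 3.
= 84 + (-144) + 54 + (-4) = -10.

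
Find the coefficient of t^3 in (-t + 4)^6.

-1280

The general term is C(6,j)·(-t)^j·(4)^(6-j); the t^3 term has j = 3.
C(6,3) = 20.
Coefficient = C(6,3) · (-1)^3 · 4^3 = 20 · (-1) · 64 = -1280.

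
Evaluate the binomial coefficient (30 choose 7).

C(30,7) = (30·29·28·27·26·25·24) / 7! = 10260432000 / 5040 = 2035800.

2035800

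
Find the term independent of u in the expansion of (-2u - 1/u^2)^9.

General term: C(9,j)·(-2u)^j·(-1/u^2)^(9-j), with u-exponent 1j − 2(9−j) = 3j − 18.
Set 3j − 18 = 0: j = 6.
C(9,6) = 84; (-2)^6 = 64; (-1)^3 = -1.
Coefficient = 84 · 64 · (-1) = -5376.

-5376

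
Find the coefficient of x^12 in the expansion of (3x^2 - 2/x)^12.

51963120

General term: C(12,j)·(3x^2)^j·(-2/x)^(12-j), with x-exponent 2j − 1(12−j) = 3j − 12.
Set 3j − 12 = 12: j = 8.
C(12,8) = 495; 3^8 = 6561; (-2)^4 = 16.
Coefficient = 495 · 6561 · 16 = 51963120.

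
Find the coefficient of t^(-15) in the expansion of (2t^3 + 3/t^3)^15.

General term: C(15,j)·(2t^3)^j·(3/t^3)^(15-j), with t-exponent 3j − 3(15−j) = 6j − 45.
Set 6j − 45 = -15: j = 5.
C(15,5) = 3003; 2^5 = 32; 3^10 = 59049.
Coefficient = 3003 · 32 · 59049 = 5674372704.

5674372704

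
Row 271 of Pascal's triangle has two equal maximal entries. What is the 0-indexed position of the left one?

135

For odd n = 271, C(271,m) peaks at m = (n−1)/2 and (n+1)/2; the smaller is 135.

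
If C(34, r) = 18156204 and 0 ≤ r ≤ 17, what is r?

8

C(34,r) increases on 0 ≤ r ≤ 17. C(34,7) = 5379616 and C(34,8) = 18156204, so r = 8.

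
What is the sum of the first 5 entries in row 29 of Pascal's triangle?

1 + 29 + 406 + 3654 + 23751 = 27841.

27841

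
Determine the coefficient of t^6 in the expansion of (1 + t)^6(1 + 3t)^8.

221275

Coefficient of t^6 = Σ_{j} C(6,j)·1^j·C(8,6-j)·3^(6-j) for j from 0 to 6.
= 20412 + 81648 + 85050 + 30240 + 3780 + 144 + 1 = 221275.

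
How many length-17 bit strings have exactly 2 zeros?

136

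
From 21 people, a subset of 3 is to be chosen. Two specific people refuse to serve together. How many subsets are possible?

1311

All 3-subsets: C(21,3) = 1330. Those containing both fixed elements: C(19,1) = 19.
1330 − 19 = 1311.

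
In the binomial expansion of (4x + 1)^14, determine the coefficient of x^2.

1456

The general term is C(14,j)·(4x)^j·(1)^(14-j); the x^2 term has j = 2.
C(14,2) = 91.
Coefficient = C(14,2) · 4^2 = 91 · 16 = 1456.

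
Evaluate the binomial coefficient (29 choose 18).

34597290

C(29,18) = C(29,11) by symmetry.
C(29,11) = (29·28·27·26·25·24·23·22·21·20·19) / 11! = 1381013105472000 / 39916800 = 34597290.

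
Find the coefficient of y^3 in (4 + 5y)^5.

20000

The general term is C(5,j)·(4)^j·(5y)^(5-j); the y^3 term has j = 2.
C(5,2) = 10.
Coefficient = C(5,2) · 4^2 · 5^3 = 10 · 16 · 125 = 20000.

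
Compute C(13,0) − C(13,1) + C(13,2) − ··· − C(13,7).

The partial alternating sum Σ_{k=0}^{7} (−1)^k C(13,k) = (−1)^7 C(12,7) = -792.

-792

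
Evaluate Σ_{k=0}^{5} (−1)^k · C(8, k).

The partial alternating sum Σ_{k=0}^{5} (−1)^k C(8,k) = (−1)^5 C(7,5) = -21.

-21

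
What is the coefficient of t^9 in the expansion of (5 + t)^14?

6256250

The general term is C(14,j)·(5)^j·(t)^(14-j); the t^9 term has j = 5.
C(14,5) = 2002.
Coefficient = C(14,5) · 5^5 = 2002 · 3125 = 6256250.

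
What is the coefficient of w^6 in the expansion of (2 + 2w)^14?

49201152

The general term is C(14,j)·(2)^j·(2w)^(14-j); the w^6 term has j = 8.
C(14,8) = 3003.
Coefficient = C(14,8) · 2^8 · 2^6 = 3003 · 256 · 64 = 49201152.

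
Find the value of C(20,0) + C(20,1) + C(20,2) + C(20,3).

1351

1 + 20 + 190 + 1140 = 1351.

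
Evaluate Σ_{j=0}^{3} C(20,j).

1 + 20 + 190 + 1140 = 1351.

1351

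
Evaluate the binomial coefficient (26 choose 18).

1562275

C(26,18) = C(26,8) by symmetry.
C(26,8) = (26·25·24·23·22·21·20·19) / 8! = 62990928000 / 40320 = 1562275.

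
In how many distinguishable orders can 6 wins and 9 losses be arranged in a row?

Choose positions for the wins: C(15,6) = 5005.

5005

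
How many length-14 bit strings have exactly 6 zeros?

3003

Choose the 6 positions: C(14,6) = 3003.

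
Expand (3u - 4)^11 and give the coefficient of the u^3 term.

291962880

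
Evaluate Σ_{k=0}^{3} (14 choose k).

1 + 14 + 91 + 364 = 470.

470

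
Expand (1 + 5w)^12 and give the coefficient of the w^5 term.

2475000

The general term is C(12,j)·(1)^j·(5w)^(12-j); the w^5 term has j = 7.
C(12,7) = 792.
Coefficient = C(12,7) · 5^5 = 792 · 3125 = 2475000.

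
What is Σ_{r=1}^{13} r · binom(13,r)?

Since r·C(13,r) = 13·C(12,r−1), the sum is 13·2^12 = 13·4096 = 53248.

53248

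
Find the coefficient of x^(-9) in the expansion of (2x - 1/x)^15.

General term: C(15,j)·(2x)^j·(-1/x)^(15-j), with x-exponent 1j − 1(15−j) = 2j − 15.
Set 2j − 15 = -9: j = 3.
C(15,3) = 455; 2^3 = 8; (-1)^12 = 1.
Coefficient = 455 · 8 · 1 = 3640.

3640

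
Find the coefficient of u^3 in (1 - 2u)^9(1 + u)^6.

Coefficient of u^3 = Σ_{j} C(9,j)·(-2)^j·C(6,3-j)·1^(3-j) for j from 0 to 3.
= 20 + (-270) + 864 + (-672) = -58.

-58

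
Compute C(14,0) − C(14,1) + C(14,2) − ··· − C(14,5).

The partial alternating sum Σ_{k=0}^{5} (−1)^k C(14,k) = (−1)^5 C(13,5) = -1287.

-1287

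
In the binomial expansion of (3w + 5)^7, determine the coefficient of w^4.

The general term is C(7,j)·(3w)^j·(5)^(7-j); the w^4 term has j = 4.
C(7,4) = 35.
Coefficient = C(7,4) · 3^4 · 5^3 = 35 · 81 · 125 = 354375.

354375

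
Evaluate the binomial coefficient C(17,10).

19448

C(17,10) = C(17,7) by symmetry.
C(17,7) = (17·16·15·14·13·12·11) / 7! = 98017920 / 5040 = 19448.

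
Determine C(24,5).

42504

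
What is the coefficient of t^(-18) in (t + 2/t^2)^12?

67584

General term: C(12,j)·(t)^j·(2/t^2)^(12-j), with t-exponent 1j − 2(12−j) = 3j − 24.
Set 3j − 24 = -18: j = 2.
C(12,2) = 66; 1^2 = 1; 2^10 = 1024.
Coefficient = 66 · 1 · 1024 = 67584.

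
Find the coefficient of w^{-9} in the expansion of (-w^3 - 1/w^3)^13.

General term: C(13,j)·(-w^3)^j·(-1/w^3)^(13-j), with w-exponent 3j − 3(13−j) = 6j − 39.
Set 6j − 39 = -9: j = 5.
C(13,5) = 1287; (-1)^5 = -1; (-1)^8 = 1.
Coefficient = 1287 · (-1) · 1 = -1287.

-1287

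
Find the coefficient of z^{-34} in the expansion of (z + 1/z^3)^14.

General term: C(14,j)·(z)^j·(1/z^3)^(14-j), with z-exponent 1j − 3(14−j) = 4j − 42.
Set 4j − 42 = -34: j = 2.
C(14,2) = 91; 1^2 = 1; 1^12 = 1.
Coefficient = 91 · 1 · 1 = 91.

91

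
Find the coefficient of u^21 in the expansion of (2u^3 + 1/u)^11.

42240

General term: C(11,j)·(2u^3)^j·(1/u)^(11-j), with u-exponent 3j − 1(11−j) = 4j − 11.
Set 4j − 11 = 21: j = 8.
C(11,8) = 165; 2^8 = 256; 1^3 = 1.
Coefficient = 165 · 256 · 1 = 42240.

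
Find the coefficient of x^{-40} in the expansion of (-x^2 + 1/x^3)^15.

General term: C(15,j)·(-x^2)^j·(1/x^3)^(15-j), with x-exponent 2j − 3(15−j) = 5j − 45.
Set 5j − 45 = -40: j = 1.
C(15,1) = 15; (-1)^1 = -1; 1^14 = 1.
Coefficient = 15 · (-1) · 1 = -15.

-15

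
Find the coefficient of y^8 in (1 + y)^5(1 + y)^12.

(1 + y)^5(1 + y)^12 = (1 + y)^17, so the coefficient of y^8 is C(17,8)·1^8 = 24310·1 = 24310.

24310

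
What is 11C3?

C(11,3) = (11·10·9) / 3! = 990 / 6 = 165.

165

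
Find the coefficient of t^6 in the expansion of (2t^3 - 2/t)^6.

General term: C(6,j)·(2t^3)^j·(-2/t)^(6-j), with t-exponent 3j − 1(6−j) = 4j − 6.
Set 4j − 6 = 6: j = 3.
C(6,3) = 20; 2^3 = 8; (-2)^3 = -8.
Coefficient = 20 · 8 · (-8) = -1280.

-1280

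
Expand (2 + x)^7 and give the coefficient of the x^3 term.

560

The general term is C(7,j)·(2)^j·(x)^(7-j); the x^3 term has j = 4.
C(7,4) = 35.
Coefficient = C(7,4) · 2^4 = 35 · 16 = 560.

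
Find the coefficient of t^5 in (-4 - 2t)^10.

8257536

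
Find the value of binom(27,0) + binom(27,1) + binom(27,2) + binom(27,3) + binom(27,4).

1 + 27 + 351 + 2925 + 17550 = 20854.

20854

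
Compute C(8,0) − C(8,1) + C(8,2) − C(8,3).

-35

The partial alternating sum Σ_{k=0}^{3} (−1)^k C(8,k) = (−1)^3 C(7,3) = -35.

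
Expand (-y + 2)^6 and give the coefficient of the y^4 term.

60

The general term is C(6,j)·(-y)^j·(2)^(6-j); the y^4 term has j = 4.
C(6,4) = 15.
Coefficient = C(6,4) · 2^2 = 15 · 4 = 60.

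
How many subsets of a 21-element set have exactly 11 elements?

Choose the 11 positions: C(21,11) = 352716.

352716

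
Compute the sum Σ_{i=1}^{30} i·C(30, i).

Differentiating (1+x)^30 and setting x=1: Σ i·C(30,i) = 30·2^29 = 16106127360.

16106127360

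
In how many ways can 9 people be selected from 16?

11440

This is C(16,9) = 11440.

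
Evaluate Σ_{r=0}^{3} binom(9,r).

1 + 9 + 36 + 84 = 130.

130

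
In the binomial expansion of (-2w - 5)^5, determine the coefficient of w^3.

-2000

The general term is C(5,j)·(-2w)^j·(-5)^(5-j); the w^3 term has j = 3.
C(5,3) = 10.
Coefficient = C(5,3) · (-2)^3 · (-5)^2 = 10 · (-8) · 25 = -2000.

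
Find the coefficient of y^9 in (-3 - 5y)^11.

-966796875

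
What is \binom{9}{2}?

36

C(9,2) = (9·8) / 2! = 72 / 2 = 36.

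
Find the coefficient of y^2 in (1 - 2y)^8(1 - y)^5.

202

Coefficient of y^2 = Σ_{j} C(8,j)·(-2)^j·C(5,2-j)·(-1)^(2-j) for j from 0 to 2.
= 10 + 80 + 112 = 202.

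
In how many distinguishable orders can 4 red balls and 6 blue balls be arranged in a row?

210

Choose positions for the red balls: C(10,4) = 210.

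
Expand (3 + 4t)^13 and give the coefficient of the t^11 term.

The general term is C(13,j)·(3)^j·(4t)^(13-j); the t^11 term has j = 2.
C(13,2) = 78.
Coefficient = C(13,2) · 3^2 · 4^11 = 78 · 9 · 4194304 = 2944401408.

2944401408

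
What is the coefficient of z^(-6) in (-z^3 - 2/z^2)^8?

General term: C(8,j)·(-z^3)^j·(-2/z^2)^(8-j), with z-exponent 3j − 2(8−j) = 5j − 16.
Set 5j − 16 = -6: j = 2.
C(8,2) = 28; (-1)^2 = 1; (-2)^6 = 64.
Coefficient = 28 · 1 · 64 = 1792.

1792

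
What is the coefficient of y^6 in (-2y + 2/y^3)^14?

1490944

General term: C(14,j)·(-2y)^j·(2/y^3)^(14-j), with y-exponent 1j − 3(14−j) = 4j − 42.
Set 4j − 42 = 6: j = 12.
C(14,12) = 91; (-2)^12 = 4096; 2^2 = 4.
Coefficient = 91 · 4096 · 4 = 1490944.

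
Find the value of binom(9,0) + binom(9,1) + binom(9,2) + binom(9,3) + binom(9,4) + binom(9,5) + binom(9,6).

466

1 + 9 + 36 + 84 + 126 + 126 + 84 = 466.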